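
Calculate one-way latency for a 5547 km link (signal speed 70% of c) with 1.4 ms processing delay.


Speed = 0.7 * 3e5 km/s = 210000 km/s
Propagation delay = 5547 / 210000 = 0.0264 s = 26.4143 ms
Processing delay = 1.4 ms
Total one-way latency = 27.8143 ms


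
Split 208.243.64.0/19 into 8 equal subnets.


New prefix = 19 + 3 = 22
Each subnet has 1024 addresses
  208.243.64.0/22
  208.243.68.0/22
  208.243.72.0/22
  208.243.76.0/22
  208.243.80.0/22
  208.243.84.0/22
  208.243.88.0/22
  208.243.92.0/22
Subnets: 208.243.64.0/22, 208.243.68.0/22, 208.243.72.0/22, 208.243.76.0/22, 208.243.80.0/22, 208.243.84.0/22, 208.243.88.0/22, 208.243.92.0/22


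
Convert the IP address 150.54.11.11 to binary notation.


150 = 10010110
54 = 00110110
11 = 00001011
11 = 00001011
Binary: 10010110.00110110.00001011.00001011


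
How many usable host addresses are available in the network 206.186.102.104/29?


Host bits = 32 - 29 = 3
Total addresses = 2^3 = 8
Usable = total - 2 (network and broadcast)
Usable hosts: 6


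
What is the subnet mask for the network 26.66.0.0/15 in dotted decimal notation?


/15 means 15 network bits, 17 host bits
Binary: 11111111111111100000000000000000
Mask: 255.254.0.0


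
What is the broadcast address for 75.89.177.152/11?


Network: 75.64.0.0/11
Host bits = 21
Set all host bits to 1:
Broadcast: 75.95.255.255


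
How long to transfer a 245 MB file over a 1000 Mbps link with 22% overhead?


Effective throughput = 1000 * (1 - 22/100) = 780 Mbps
File size in Mb = 245 * 8 = 1960 Mb
Time = 1960 / 780
Time = 2.5128 seconds


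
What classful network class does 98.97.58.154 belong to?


First octet: 98
Binary: 01100010
0xxxxxxx -> Class A (1-126)
Class A, default mask 255.0.0.0 (/8)


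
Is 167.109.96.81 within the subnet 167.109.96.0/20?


Subnet network: 167.109.96.0
Test IP AND mask: 167.109.96.0
Yes, 167.109.96.81 is in 167.109.96.0/20


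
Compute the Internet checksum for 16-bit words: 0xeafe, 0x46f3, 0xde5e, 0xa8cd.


Sum all words (with carry folding):
+ 0xeafe = 0xeafe
+ 0x46f3 = 0x31f2
+ 0xde5e = 0x1051
+ 0xa8cd = 0xb91e
One's complement: ~0xb91e
Checksum = 0x46e1


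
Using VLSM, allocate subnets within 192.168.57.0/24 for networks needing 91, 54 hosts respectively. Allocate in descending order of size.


91 hosts -> /25 (126 usable): 192.168.57.0/25
54 hosts -> /26 (62 usable): 192.168.57.128/26
Allocation: 192.168.57.0/25 (91 hosts, 126 usable); 192.168.57.128/26 (54 hosts, 62 usable)


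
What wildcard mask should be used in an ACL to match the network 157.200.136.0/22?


Subnet mask: 255.255.252.0
Wildcard = 255.255.255.255 - subnet mask
255 - 255 = 0
255 - 255 = 0
255 - 252 = 3
255 - 0 = 255
Wildcard: 0.0.3.255


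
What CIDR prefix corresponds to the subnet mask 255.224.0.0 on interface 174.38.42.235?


Binary: 11111111.11100000.00000000.00000000
Count leading 1s
Prefix: /11


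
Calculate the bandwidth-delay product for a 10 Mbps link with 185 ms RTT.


BDP = bandwidth * RTT
= 10 Mbps * 185 ms
= 10 * 1e6 * 185 / 1000 bits
= 1850000 bits
= 231250 bytes
= 225.8301 KB
BDP = 1850000 bits (231250 bytes)


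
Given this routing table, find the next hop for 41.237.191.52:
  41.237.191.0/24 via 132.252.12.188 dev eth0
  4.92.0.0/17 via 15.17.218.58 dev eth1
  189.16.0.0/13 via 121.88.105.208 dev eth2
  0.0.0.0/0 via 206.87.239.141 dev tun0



Longest prefix match for 41.237.191.52:
  /24 41.237.191.0: MATCH
  /17 4.92.0.0: no
  /13 189.16.0.0: no
  /0 0.0.0.0: MATCH
Selected: next-hop 132.252.12.188 via eth0 (matched /24)


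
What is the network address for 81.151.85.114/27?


IP:   01010001.10010111.01010101.01110010
Mask: 11111111.11111111.11111111.11100000
AND operation:
Net:  01010001.10010111.01010101.01100000
Network: 81.151.85.96/27


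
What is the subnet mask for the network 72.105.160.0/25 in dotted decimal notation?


/25 means 25 network bits, 7 host bits
Binary: 11111111111111111111111110000000
Mask: 255.255.255.128


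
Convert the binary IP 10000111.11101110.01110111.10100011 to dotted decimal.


10000111 = 135
11101110 = 238
01110111 = 119
10100011 = 163
IP: 135.238.119.163


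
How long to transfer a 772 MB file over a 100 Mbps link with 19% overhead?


Effective throughput = 100 * (1 - 19/100) = 81 Mbps
File size in Mb = 772 * 8 = 6176 Mb
Time = 6176 / 81
Time = 76.2469 seconds


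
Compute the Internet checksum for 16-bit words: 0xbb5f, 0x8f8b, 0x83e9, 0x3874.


Sum all words (with carry folding):
+ 0xbb5f = 0xbb5f
+ 0x8f8b = 0x4aeb
+ 0x83e9 = 0xced4
+ 0x3874 = 0x0749
One's complement: ~0x0749
Checksum = 0xf8b6


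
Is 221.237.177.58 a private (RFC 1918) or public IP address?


RFC 1918 private ranges:
  10.0.0.0/8 (10.0.0.0 - 10.255.255.255)
  172.16.0.0/12 (172.16.0.0 - 172.31.255.255)
  192.168.0.0/16 (192.168.0.0 - 192.168.255.255)
Public (not in any RFC 1918 range)


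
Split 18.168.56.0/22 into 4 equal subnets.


New prefix = 22 + 2 = 24
Each subnet has 256 addresses
  18.168.56.0/24
  18.168.57.0/24
  18.168.58.0/24
  18.168.59.0/24
Subnets: 18.168.56.0/24, 18.168.57.0/24, 18.168.58.0/24, 18.168.59.0/24


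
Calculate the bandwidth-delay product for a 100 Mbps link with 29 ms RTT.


BDP = bandwidth * RTT
= 100 Mbps * 29 ms
= 100 * 1e6 * 29 / 1000 bits
= 2900000 bits
= 362500 bytes
= 354.0039 KB
BDP = 2900000 bits (362500 bytes)


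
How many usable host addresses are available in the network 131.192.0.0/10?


Host bits = 32 - 10 = 22
Total addresses = 2^22 = 4194304
Usable = total - 2 (network and broadcast)
Usable hosts: 4194302


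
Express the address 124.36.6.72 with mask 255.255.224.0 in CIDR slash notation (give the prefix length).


Binary: 11111111.11111111.11100000.00000000
Count leading 1s
Prefix: /19


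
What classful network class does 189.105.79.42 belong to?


First octet: 189
Binary: 10111101
10xxxxxx -> Class B (128-191)
Class B, default mask 255.255.0.0 (/16)


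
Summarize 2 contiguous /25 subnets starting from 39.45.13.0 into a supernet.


Original prefix: /25
Number of subnets: 2 = 2^1
New prefix = 25 - 1 = 24
Supernet: 39.45.13.0/24


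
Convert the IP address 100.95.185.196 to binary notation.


100 = 01100100
95 = 01011111
185 = 10111001
196 = 11000100
Binary: 01100100.01011111.10111001.11000100


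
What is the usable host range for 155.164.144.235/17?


Network: 155.164.128.0
Broadcast: 155.164.255.255
First usable = network + 1
Last usable = broadcast - 1
Range: 155.164.128.1 to 155.164.255.254


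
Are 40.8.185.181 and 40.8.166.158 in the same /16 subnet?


Mask: 255.255.0.0
40.8.185.181 AND mask = 40.8.0.0
40.8.166.158 AND mask = 40.8.0.0
Yes, same subnet (40.8.0.0)


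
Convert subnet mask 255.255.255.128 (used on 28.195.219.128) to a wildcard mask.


Subnet mask: 255.255.255.128
Wildcard = 255.255.255.255 - subnet mask
255 - 255 = 0
255 - 255 = 0
255 - 255 = 0
255 - 128 = 127
Wildcard: 0.0.0.127


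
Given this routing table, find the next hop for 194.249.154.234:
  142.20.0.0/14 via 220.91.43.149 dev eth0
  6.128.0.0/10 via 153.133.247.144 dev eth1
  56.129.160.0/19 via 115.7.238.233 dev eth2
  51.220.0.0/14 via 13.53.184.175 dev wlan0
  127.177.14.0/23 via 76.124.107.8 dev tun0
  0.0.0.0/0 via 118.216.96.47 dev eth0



Longest prefix match for 194.249.154.234:
  /14 142.20.0.0: no
  /10 6.128.0.0: no
  /19 56.129.160.0: no
  /14 51.220.0.0: no
  /23 127.177.14.0: no
  /0 0.0.0.0: MATCH
Selected: next-hop 118.216.96.47 via eth0 (matched /0)


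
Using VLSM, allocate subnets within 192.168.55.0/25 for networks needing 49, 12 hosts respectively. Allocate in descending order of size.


49 hosts -> /26 (62 usable): 192.168.55.0/26
12 hosts -> /28 (14 usable): 192.168.55.64/28
Allocation: 192.168.55.0/26 (49 hosts, 62 usable); 192.168.55.64/28 (12 hosts, 14 usable)


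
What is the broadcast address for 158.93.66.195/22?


Network: 158.93.64.0/22
Host bits = 10
Set all host bits to 1:
Broadcast: 158.93.67.255


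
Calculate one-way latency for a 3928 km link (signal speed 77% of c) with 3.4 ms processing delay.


Speed = 0.77 * 3e5 km/s = 231000 km/s
Propagation delay = 3928 / 231000 = 0.017 s = 17.0043 ms
Processing delay = 3.4 ms
Total one-way latency = 20.4043 ms


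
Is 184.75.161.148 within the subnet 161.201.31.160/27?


Subnet network: 161.201.31.160
Test IP AND mask: 184.75.161.128
No, 184.75.161.148 is not in 161.201.31.160/27


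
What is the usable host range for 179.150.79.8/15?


Network: 179.150.0.0
Broadcast: 179.151.255.255
First usable = network + 1
Last usable = broadcast - 1
Range: 179.150.0.1 to 179.151.255.254


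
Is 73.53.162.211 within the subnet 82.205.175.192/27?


Subnet network: 82.205.175.192
Test IP AND mask: 73.53.162.192
No, 73.53.162.211 is not in 82.205.175.192/27


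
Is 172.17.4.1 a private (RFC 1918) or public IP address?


RFC 1918 private ranges:
  10.0.0.0/8 (10.0.0.0 - 10.255.255.255)
  172.16.0.0/12 (172.16.0.0 - 172.31.255.255)
  192.168.0.0/16 (192.168.0.0 - 192.168.255.255)
Private (in 172.16.0.0/12)


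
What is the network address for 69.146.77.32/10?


IP:   01000101.10010010.01001101.00100000
Mask: 11111111.11000000.00000000.00000000
AND operation:
Net:  01000101.10000000.00000000.00000000
Network: 69.128.0.0/10


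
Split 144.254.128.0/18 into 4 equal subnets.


New prefix = 18 + 2 = 20
Each subnet has 4096 addresses
  144.254.128.0/20
  144.254.144.0/20
  144.254.160.0/20
  144.254.176.0/20
Subnets: 144.254.128.0/20, 144.254.144.0/20, 144.254.160.0/20, 144.254.176.0/20


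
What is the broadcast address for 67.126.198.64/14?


Network: 67.124.0.0/14
Host bits = 18
Set all host bits to 1:
Broadcast: 67.127.255.255


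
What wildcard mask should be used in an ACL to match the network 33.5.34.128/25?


Subnet mask: 255.255.255.128
Wildcard = 255.255.255.255 - subnet mask
255 - 255 = 0
255 - 255 = 0
255 - 255 = 0
255 - 128 = 127
Wildcard: 0.0.0.127


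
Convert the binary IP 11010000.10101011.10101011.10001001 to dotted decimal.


11010000 = 208
10101011 = 171
10101011 = 171
10001001 = 137
IP: 208.171.171.137


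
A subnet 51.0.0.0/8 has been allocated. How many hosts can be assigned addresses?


Host bits = 32 - 8 = 24
Total addresses = 2^24 = 16777216
Usable = total - 2 (network and broadcast)
Usable hosts: 16777214


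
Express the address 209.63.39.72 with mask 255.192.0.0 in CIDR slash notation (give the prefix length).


Binary: 11111111.11000000.00000000.00000000
Count leading 1s
Prefix: /10


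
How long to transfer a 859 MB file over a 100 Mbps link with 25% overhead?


Effective throughput = 100 * (1 - 25/100) = 75 Mbps
File size in Mb = 859 * 8 = 6872 Mb
Time = 6872 / 75
Time = 91.6267 seconds


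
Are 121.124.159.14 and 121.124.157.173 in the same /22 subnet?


Mask: 255.255.252.0
121.124.159.14 AND mask = 121.124.156.0
121.124.157.173 AND mask = 121.124.156.0
Yes, same subnet (121.124.156.0)


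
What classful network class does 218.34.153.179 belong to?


First octet: 218
Binary: 11011010
110xxxxx -> Class C (192-223)
Class C, default mask 255.255.255.0 (/24)


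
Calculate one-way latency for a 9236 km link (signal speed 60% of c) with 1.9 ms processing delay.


Speed = 0.6 * 3e5 km/s = 180000 km/s
Propagation delay = 9236 / 180000 = 0.0513 s = 51.3111 ms
Processing delay = 1.9 ms
Total one-way latency = 53.2111 ms


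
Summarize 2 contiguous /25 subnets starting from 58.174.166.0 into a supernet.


Original prefix: /25
Number of subnets: 2 = 2^1
New prefix = 25 - 1 = 24
Supernet: 58.174.166.0/24


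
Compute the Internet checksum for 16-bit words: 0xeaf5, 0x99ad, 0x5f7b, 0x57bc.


Sum all words (with carry folding):
+ 0xeaf5 = 0xeaf5
+ 0x99ad = 0x84a3
+ 0x5f7b = 0xe41e
+ 0x57bc = 0x3bdb
One's complement: ~0x3bdb
Checksum = 0xc424


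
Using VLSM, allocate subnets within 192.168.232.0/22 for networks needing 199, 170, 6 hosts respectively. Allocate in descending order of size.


199 hosts -> /24 (254 usable): 192.168.232.0/24
170 hosts -> /24 (254 usable): 192.168.233.0/24
6 hosts -> /29 (6 usable): 192.168.234.0/29
Allocation: 192.168.232.0/24 (199 hosts, 254 usable); 192.168.233.0/24 (170 hosts, 254 usable); 192.168.234.0/29 (6 hosts, 6 usable)


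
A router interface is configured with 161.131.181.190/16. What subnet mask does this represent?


/16 means 16 network bits, 16 host bits
Binary: 11111111111111110000000000000000
Mask: 255.255.0.0


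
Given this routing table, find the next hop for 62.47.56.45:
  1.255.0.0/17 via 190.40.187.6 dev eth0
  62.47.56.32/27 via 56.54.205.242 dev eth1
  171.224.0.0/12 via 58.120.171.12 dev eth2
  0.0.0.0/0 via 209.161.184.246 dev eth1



Longest prefix match for 62.47.56.45:
  /17 1.255.0.0: no
  /27 62.47.56.32: MATCH
  /12 171.224.0.0: no
  /0 0.0.0.0: MATCH
Selected: next-hop 56.54.205.242 via eth1 (matched /27)


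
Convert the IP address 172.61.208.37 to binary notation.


172 = 10101100
61 = 00111101
208 = 11010000
37 = 00100101
Binary: 10101100.00111101.11010000.00100101


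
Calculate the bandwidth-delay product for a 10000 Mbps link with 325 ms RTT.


BDP = bandwidth * RTT
= 10000 Mbps * 325 ms
= 10000 * 1e6 * 325 / 1000 bits
= 3250000000 bits
= 406250000 bytes
= 396728.5156 KB
BDP = 3250000000 bits (406250000 bytes)


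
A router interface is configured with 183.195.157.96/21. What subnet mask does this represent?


/21 means 21 network bits, 11 host bits
Binary: 11111111111111111111100000000000
Mask: 255.255.248.0


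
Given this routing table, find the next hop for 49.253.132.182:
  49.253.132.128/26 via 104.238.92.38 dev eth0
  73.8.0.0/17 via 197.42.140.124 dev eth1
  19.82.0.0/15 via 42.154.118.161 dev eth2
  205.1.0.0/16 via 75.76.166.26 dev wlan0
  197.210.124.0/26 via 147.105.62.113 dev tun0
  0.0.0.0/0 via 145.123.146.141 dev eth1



Longest prefix match for 49.253.132.182:
  /26 49.253.132.128: MATCH
  /17 73.8.0.0: no
  /15 19.82.0.0: no
  /16 205.1.0.0: no
  /26 197.210.124.0: no
  /0 0.0.0.0: MATCH
Selected: next-hop 104.238.92.38 via eth0 (matched /26)


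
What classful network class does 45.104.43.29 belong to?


First octet: 45
Binary: 00101101
0xxxxxxx -> Class A (1-126)
Class A, default mask 255.0.0.0 (/8)


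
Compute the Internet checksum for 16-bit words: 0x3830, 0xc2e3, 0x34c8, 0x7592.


Sum all words (with carry folding):
+ 0x3830 = 0x3830
+ 0xc2e3 = 0xfb13
+ 0x34c8 = 0x2fdc
+ 0x7592 = 0xa56e
One's complement: ~0xa56e
Checksum = 0x5a91


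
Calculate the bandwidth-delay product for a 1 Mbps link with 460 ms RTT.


BDP = bandwidth * RTT
= 1 Mbps * 460 ms
= 1 * 1e6 * 460 / 1000 bits
= 460000 bits
= 57500 bytes
= 56.1523 KB
BDP = 460000 bits (57500 bytes)


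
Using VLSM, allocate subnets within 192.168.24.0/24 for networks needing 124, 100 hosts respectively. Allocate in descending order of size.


124 hosts -> /25 (126 usable): 192.168.24.0/25
100 hosts -> /25 (126 usable): 192.168.24.128/25
Allocation: 192.168.24.0/25 (124 hosts, 126 usable); 192.168.24.128/25 (100 hosts, 126 usable)


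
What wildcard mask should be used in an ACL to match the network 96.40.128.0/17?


Subnet mask: 255.255.128.0
Wildcard = 255.255.255.255 - subnet mask
255 - 255 = 0
255 - 255 = 0
255 - 128 = 127
255 - 0 = 255
Wildcard: 0.0.127.255


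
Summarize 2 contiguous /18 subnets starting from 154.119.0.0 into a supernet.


Original prefix: /18
Number of subnets: 2 = 2^1
New prefix = 18 - 1 = 17
Supernet: 154.119.0.0/17


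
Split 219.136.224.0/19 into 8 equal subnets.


New prefix = 19 + 3 = 22
Each subnet has 1024 addresses
  219.136.224.0/22
  219.136.228.0/22
  219.136.232.0/22
  219.136.236.0/22
  219.136.240.0/22
  219.136.244.0/22
  219.136.248.0/22
  219.136.252.0/22
Subnets: 219.136.224.0/22, 219.136.228.0/22, 219.136.232.0/22, 219.136.236.0/22, 219.136.240.0/22, 219.136.244.0/22, 219.136.248.0/22, 219.136.252.0/22


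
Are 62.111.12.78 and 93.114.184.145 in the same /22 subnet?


Mask: 255.255.252.0
62.111.12.78 AND mask = 62.111.12.0
93.114.184.145 AND mask = 93.114.184.0
No, different subnets (62.111.12.0 vs 93.114.184.0)


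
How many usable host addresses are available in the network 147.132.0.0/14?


Host bits = 32 - 14 = 18
Total addresses = 2^18 = 262144
Usable = total - 2 (network and broadcast)
Usable hosts: 262142


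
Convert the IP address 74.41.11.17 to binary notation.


74 = 01001010
41 = 00101001
11 = 00001011
17 = 00010001
Binary: 01001010.00101001.00001011.00010001


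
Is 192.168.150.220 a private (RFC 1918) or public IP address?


RFC 1918 private ranges:
  10.0.0.0/8 (10.0.0.0 - 10.255.255.255)
  172.16.0.0/12 (172.16.0.0 - 172.31.255.255)
  192.168.0.0/16 (192.168.0.0 - 192.168.255.255)
Private (in 192.168.0.0/16)


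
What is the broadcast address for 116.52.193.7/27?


Network: 116.52.193.0/27
Host bits = 5
Set all host bits to 1:
Broadcast: 116.52.193.31


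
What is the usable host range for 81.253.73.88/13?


Network: 81.248.0.0
Broadcast: 81.255.255.255
First usable = network + 1
Last usable = broadcast - 1
Range: 81.248.0.1 to 81.255.255.254


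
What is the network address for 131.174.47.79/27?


IP:   10000011.10101110.00101111.01001111
Mask: 11111111.11111111.11111111.11100000
AND operation:
Net:  10000011.10101110.00101111.01000000
Network: 131.174.47.64/27


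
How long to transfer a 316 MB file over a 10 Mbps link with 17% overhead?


Effective throughput = 10 * (1 - 17/100) = 8.3 Mbps
File size in Mb = 316 * 8 = 2528 Mb
Time = 2528 / 8.3
Time = 304.5783 seconds


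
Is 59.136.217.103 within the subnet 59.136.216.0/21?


Subnet network: 59.136.216.0
Test IP AND mask: 59.136.216.0
Yes, 59.136.217.103 is in 59.136.216.0/21


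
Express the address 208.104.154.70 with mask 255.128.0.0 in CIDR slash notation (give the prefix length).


Binary: 11111111.10000000.00000000.00000000
Count leading 1s
Prefix: /9


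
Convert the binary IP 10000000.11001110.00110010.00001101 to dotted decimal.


10000000 = 128
11001110 = 206
00110010 = 50
00001101 = 13
IP: 128.206.50.13


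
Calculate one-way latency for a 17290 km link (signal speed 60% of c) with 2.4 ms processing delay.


Speed = 0.6 * 3e5 km/s = 180000 km/s
Propagation delay = 17290 / 180000 = 0.0961 s = 96.0556 ms
Processing delay = 2.4 ms
Total one-way latency = 98.4556 ms


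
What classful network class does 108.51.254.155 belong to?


First octet: 108
Binary: 01101100
0xxxxxxx -> Class A (1-126)
Class A, default mask 255.0.0.0 (/8)


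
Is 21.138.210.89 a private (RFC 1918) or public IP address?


RFC 1918 private ranges:
  10.0.0.0/8 (10.0.0.0 - 10.255.255.255)
  172.16.0.0/12 (172.16.0.0 - 172.31.255.255)
  192.168.0.0/16 (192.168.0.0 - 192.168.255.255)
Public (not in any RFC 1918 range)


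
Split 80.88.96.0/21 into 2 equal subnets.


New prefix = 21 + 1 = 22
Each subnet has 1024 addresses
  80.88.96.0/22
  80.88.100.0/22
Subnets: 80.88.96.0/22, 80.88.100.0/22


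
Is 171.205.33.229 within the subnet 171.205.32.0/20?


Subnet network: 171.205.32.0
Test IP AND mask: 171.205.32.0
Yes, 171.205.33.229 is in 171.205.32.0/20


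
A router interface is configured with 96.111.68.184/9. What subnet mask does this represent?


/9 means 9 network bits, 23 host bits
Binary: 11111111100000000000000000000000
Mask: 255.128.0.0


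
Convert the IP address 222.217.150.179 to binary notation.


222 = 11011110
217 = 11011001
150 = 10010110
179 = 10110011
Binary: 11011110.11011001.10010110.10110011


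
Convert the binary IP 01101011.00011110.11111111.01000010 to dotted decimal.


01101011 = 107
00011110 = 30
11111111 = 255
01000010 = 66
IP: 107.30.255.66


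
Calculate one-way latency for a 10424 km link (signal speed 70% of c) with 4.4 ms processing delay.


Speed = 0.7 * 3e5 km/s = 210000 km/s
Propagation delay = 10424 / 210000 = 0.0496 s = 49.6381 ms
Processing delay = 4.4 ms
Total one-way latency = 54.0381 ms


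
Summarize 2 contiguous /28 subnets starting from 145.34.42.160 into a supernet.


Original prefix: /28
Number of subnets: 2 = 2^1
New prefix = 28 - 1 = 27
Supernet: 145.34.42.160/27


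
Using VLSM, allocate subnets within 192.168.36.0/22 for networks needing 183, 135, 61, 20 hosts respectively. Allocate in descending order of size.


183 hosts -> /24 (254 usable): 192.168.36.0/24
135 hosts -> /24 (254 usable): 192.168.37.0/24
61 hosts -> /26 (62 usable): 192.168.38.0/26
20 hosts -> /27 (30 usable): 192.168.38.64/27
Allocation: 192.168.36.0/24 (183 hosts, 254 usable); 192.168.37.0/24 (135 hosts, 254 usable); 192.168.38.0/26 (61 hosts, 62 usable); 192.168.38.64/27 (20 hosts, 30 usable)


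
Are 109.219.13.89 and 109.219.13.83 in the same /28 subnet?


Mask: 255.255.255.240
109.219.13.89 AND mask = 109.219.13.80
109.219.13.83 AND mask = 109.219.13.80
Yes, same subnet (109.219.13.80)


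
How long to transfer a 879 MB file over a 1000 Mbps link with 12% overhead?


Effective throughput = 1000 * (1 - 12/100) = 880 Mbps
File size in Mb = 879 * 8 = 7032 Mb
Time = 7032 / 880
Time = 7.9909 seconds


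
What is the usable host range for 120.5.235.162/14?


Network: 120.4.0.0
Broadcast: 120.7.255.255
First usable = network + 1
Last usable = broadcast - 1
Range: 120.4.0.1 to 120.7.255.254


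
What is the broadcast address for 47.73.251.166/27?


Network: 47.73.251.160/27
Host bits = 5
Set all host bits to 1:
Broadcast: 47.73.251.191


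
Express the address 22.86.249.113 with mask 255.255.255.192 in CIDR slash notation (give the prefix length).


Binary: 11111111.11111111.11111111.11000000
Count leading 1s
Prefix: /26


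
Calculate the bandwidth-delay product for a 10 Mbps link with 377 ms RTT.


BDP = bandwidth * RTT
= 10 Mbps * 377 ms
= 10 * 1e6 * 377 / 1000 bits
= 3770000 bits
= 471250 bytes
= 460.2051 KB
BDP = 3770000 bits (471250 bytes)


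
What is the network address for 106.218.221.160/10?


IP:   01101010.11011010.11011101.10100000
Mask: 11111111.11000000.00000000.00000000
AND operation:
Net:  01101010.11000000.00000000.00000000
Network: 106.192.0.0/10


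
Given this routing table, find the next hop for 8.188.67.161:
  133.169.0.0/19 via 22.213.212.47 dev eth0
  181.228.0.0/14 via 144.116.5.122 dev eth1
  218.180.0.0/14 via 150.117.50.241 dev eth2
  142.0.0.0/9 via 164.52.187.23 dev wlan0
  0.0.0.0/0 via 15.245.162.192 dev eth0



Longest prefix match for 8.188.67.161:
  /19 133.169.0.0: no
  /14 181.228.0.0: no
  /14 218.180.0.0: no
  /9 142.0.0.0: no
  /0 0.0.0.0: MATCH
Selected: next-hop 15.245.162.192 via eth0 (matched /0)


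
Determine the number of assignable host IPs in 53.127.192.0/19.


Host bits = 32 - 19 = 13
Total addresses = 2^13 = 8192
Usable = total - 2 (network and broadcast)
Usable hosts: 8190


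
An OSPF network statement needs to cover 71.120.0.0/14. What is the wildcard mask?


Subnet mask: 255.252.0.0
Wildcard = 255.255.255.255 - subnet mask
255 - 255 = 0
255 - 252 = 3
255 - 0 = 255
255 - 0 = 255
Wildcard: 0.3.255.255


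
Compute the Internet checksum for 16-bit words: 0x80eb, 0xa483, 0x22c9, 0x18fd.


Sum all words (with carry folding):
+ 0x80eb = 0x80eb
+ 0xa483 = 0x256f
+ 0x22c9 = 0x4838
+ 0x18fd = 0x6135
One's complement: ~0x6135
Checksum = 0x9eca


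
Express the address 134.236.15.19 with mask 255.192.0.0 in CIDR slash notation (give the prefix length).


Binary: 11111111.11000000.00000000.00000000
Count leading 1s
Prefix: /10


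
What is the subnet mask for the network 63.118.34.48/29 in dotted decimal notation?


/29 means 29 network bits, 3 host bits
Binary: 11111111111111111111111111111000
Mask: 255.255.255.248


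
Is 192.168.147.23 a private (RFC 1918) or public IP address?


RFC 1918 private ranges:
  10.0.0.0/8 (10.0.0.0 - 10.255.255.255)
  172.16.0.0/12 (172.16.0.0 - 172.31.255.255)
  192.168.0.0/16 (192.168.0.0 - 192.168.255.255)
Private (in 192.168.0.0/16)


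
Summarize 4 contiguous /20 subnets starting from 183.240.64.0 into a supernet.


Original prefix: /20
Number of subnets: 4 = 2^2
New prefix = 20 - 2 = 18
Supernet: 183.240.64.0/18


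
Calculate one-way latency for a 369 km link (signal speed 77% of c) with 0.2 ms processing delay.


Speed = 0.77 * 3e5 km/s = 231000 km/s
Propagation delay = 369 / 231000 = 0.0016 s = 1.5974 ms
Processing delay = 0.2 ms
Total one-way latency = 1.7974 ms


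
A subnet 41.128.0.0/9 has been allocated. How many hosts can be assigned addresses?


Host bits = 32 - 9 = 23
Total addresses = 2^23 = 8388608
Usable = total - 2 (network and broadcast)
Usable hosts: 8388606


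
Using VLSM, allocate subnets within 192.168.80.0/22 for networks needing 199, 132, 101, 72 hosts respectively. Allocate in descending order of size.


199 hosts -> /24 (254 usable): 192.168.80.0/24
132 hosts -> /24 (254 usable): 192.168.81.0/24
101 hosts -> /25 (126 usable): 192.168.82.0/25
72 hosts -> /25 (126 usable): 192.168.82.128/25
Allocation: 192.168.80.0/24 (199 hosts, 254 usable); 192.168.81.0/24 (132 hosts, 254 usable); 192.168.82.0/25 (101 hosts, 126 usable); 192.168.82.128/25 (72 hosts, 126 usable)


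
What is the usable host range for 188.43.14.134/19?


Network: 188.43.0.0
Broadcast: 188.43.31.255
First usable = network + 1
Last usable = broadcast - 1
Range: 188.43.0.1 to 188.43.31.254


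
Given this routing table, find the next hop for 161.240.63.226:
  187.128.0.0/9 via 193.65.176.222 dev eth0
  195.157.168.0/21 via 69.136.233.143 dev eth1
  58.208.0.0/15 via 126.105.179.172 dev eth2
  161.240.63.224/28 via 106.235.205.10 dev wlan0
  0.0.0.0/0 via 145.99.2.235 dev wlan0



Longest prefix match for 161.240.63.226:
  /9 187.128.0.0: no
  /21 195.157.168.0: no
  /15 58.208.0.0: no
  /28 161.240.63.224: MATCH
  /0 0.0.0.0: MATCH
Selected: next-hop 106.235.205.10 via wlan0 (matched /28)


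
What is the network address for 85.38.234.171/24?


IP:   01010101.00100110.11101010.10101011
Mask: 11111111.11111111.11111111.00000000
AND operation:
Net:  01010101.00100110.11101010.00000000
Network: 85.38.234.0/24


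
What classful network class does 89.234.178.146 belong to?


First octet: 89
Binary: 01011001
0xxxxxxx -> Class A (1-126)
Class A, default mask 255.0.0.0 (/8)


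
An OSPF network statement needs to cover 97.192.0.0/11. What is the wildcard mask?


Subnet mask: 255.224.0.0
Wildcard = 255.255.255.255 - subnet mask
255 - 255 = 0
255 - 224 = 31
255 - 0 = 255
255 - 0 = 255
Wildcard: 0.31.255.255


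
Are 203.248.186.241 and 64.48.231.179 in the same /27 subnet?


Mask: 255.255.255.224
203.248.186.241 AND mask = 203.248.186.224
64.48.231.179 AND mask = 64.48.231.160
No, different subnets (203.248.186.224 vs 64.48.231.160)


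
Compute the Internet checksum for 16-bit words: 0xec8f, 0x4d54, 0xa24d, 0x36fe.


Sum all words (with carry folding):
+ 0xec8f = 0xec8f
+ 0x4d54 = 0x39e4
+ 0xa24d = 0xdc31
+ 0x36fe = 0x1330
One's complement: ~0x1330
Checksum = 0xeccf


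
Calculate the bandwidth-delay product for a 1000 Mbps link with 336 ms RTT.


BDP = bandwidth * RTT
= 1000 Mbps * 336 ms
= 1000 * 1e6 * 336 / 1000 bits
= 336000000 bits
= 42000000 bytes
= 41015.625 KB
BDP = 336000000 bits (42000000 bytes)


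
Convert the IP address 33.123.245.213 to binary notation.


33 = 00100001
123 = 01111011
245 = 11110101
213 = 11010101
Binary: 00100001.01111011.11110101.11010101


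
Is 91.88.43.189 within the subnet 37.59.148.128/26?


Subnet network: 37.59.148.128
Test IP AND mask: 91.88.43.128
No, 91.88.43.189 is not in 37.59.148.128/26


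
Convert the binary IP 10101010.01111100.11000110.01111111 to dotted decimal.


10101010 = 170
01111100 = 124
11000110 = 198
01111111 = 127
IP: 170.124.198.127


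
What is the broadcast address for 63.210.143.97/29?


Network: 63.210.143.96/29
Host bits = 3
Set all host bits to 1:
Broadcast: 63.210.143.103


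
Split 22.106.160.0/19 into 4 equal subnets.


New prefix = 19 + 2 = 21
Each subnet has 2048 addresses
  22.106.160.0/21
  22.106.168.0/21
  22.106.176.0/21
  22.106.184.0/21
Subnets: 22.106.160.0/21, 22.106.168.0/21, 22.106.176.0/21, 22.106.184.0/21


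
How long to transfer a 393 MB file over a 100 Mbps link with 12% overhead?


Effective throughput = 100 * (1 - 12/100) = 88 Mbps
File size in Mb = 393 * 8 = 3144 Mb
Time = 3144 / 88
Time = 35.7273 seconds


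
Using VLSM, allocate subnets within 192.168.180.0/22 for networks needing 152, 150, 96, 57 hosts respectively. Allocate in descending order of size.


152 hosts -> /24 (254 usable): 192.168.180.0/24
150 hosts -> /24 (254 usable): 192.168.181.0/24
96 hosts -> /25 (126 usable): 192.168.182.0/25
57 hosts -> /26 (62 usable): 192.168.182.128/26
Allocation: 192.168.180.0/24 (152 hosts, 254 usable); 192.168.181.0/24 (150 hosts, 254 usable); 192.168.182.0/25 (96 hosts, 126 usable); 192.168.182.128/26 (57 hosts, 62 usable)


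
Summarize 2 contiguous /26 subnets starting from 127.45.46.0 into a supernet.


Original prefix: /26
Number of subnets: 2 = 2^1
New prefix = 26 - 1 = 25
Supernet: 127.45.46.0/25


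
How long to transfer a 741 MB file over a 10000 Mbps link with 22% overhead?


Effective throughput = 10000 * (1 - 22/100) = 7800 Mbps
File size in Mb = 741 * 8 = 5928 Mb
Time = 5928 / 7800
Time = 0.76 seconds


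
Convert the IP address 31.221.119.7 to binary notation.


31 = 00011111
221 = 11011101
119 = 01110111
7 = 00000111
Binary: 00011111.11011101.01110111.00000111


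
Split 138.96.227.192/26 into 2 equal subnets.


New prefix = 26 + 1 = 27
Each subnet has 32 addresses
  138.96.227.192/27
  138.96.227.224/27
Subnets: 138.96.227.192/27, 138.96.227.224/27


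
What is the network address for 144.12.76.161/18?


IP:   10010000.00001100.01001100.10100001
Mask: 11111111.11111111.11000000.00000000
AND operation:
Net:  10010000.00001100.01000000.00000000
Network: 144.12.64.0/18


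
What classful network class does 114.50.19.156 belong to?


First octet: 114
Binary: 01110010
0xxxxxxx -> Class A (1-126)
Class A, default mask 255.0.0.0 (/8)


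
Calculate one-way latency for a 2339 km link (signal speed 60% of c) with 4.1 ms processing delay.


Speed = 0.6 * 3e5 km/s = 180000 km/s
Propagation delay = 2339 / 180000 = 0.013 s = 12.9944 ms
Processing delay = 4.1 ms
Total one-way latency = 17.0944 ms


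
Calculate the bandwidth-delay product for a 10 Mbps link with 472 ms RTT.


BDP = bandwidth * RTT
= 10 Mbps * 472 ms
= 10 * 1e6 * 472 / 1000 bits
= 4720000 bits
= 590000 bytes
= 576.1719 KB
BDP = 4720000 bits (590000 bytes)


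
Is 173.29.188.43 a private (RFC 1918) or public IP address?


RFC 1918 private ranges:
  10.0.0.0/8 (10.0.0.0 - 10.255.255.255)
  172.16.0.0/12 (172.16.0.0 - 172.31.255.255)
  192.168.0.0/16 (192.168.0.0 - 192.168.255.255)
Public (not in any RFC 1918 range)


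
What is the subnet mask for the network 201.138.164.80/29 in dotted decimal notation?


/29 means 29 network bits, 3 host bits
Binary: 11111111111111111111111111111000
Mask: 255.255.255.248


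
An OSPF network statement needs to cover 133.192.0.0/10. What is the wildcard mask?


Subnet mask: 255.192.0.0
Wildcard = 255.255.255.255 - subnet mask
255 - 255 = 0
255 - 192 = 63
255 - 0 = 255
255 - 0 = 255
Wildcard: 0.63.255.255


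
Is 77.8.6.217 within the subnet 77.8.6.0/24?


Subnet network: 77.8.6.0
Test IP AND mask: 77.8.6.0
Yes, 77.8.6.217 is in 77.8.6.0/24


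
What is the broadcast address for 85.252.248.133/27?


Network: 85.252.248.128/27
Host bits = 5
Set all host bits to 1:
Broadcast: 85.252.248.159


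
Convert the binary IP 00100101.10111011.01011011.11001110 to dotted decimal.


00100101 = 37
10111011 = 187
01011011 = 91
11001110 = 206
IP: 37.187.91.206


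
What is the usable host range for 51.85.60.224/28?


Network: 51.85.60.224
Broadcast: 51.85.60.239
First usable = network + 1
Last usable = broadcast - 1
Range: 51.85.60.225 to 51.85.60.238


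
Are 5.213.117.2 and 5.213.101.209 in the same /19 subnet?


Mask: 255.255.224.0
5.213.117.2 AND mask = 5.213.96.0
5.213.101.209 AND mask = 5.213.96.0
Yes, same subnet (5.213.96.0)


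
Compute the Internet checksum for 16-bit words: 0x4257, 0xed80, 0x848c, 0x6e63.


Sum all words (with carry folding):
+ 0x4257 = 0x4257
+ 0xed80 = 0x2fd8
+ 0x848c = 0xb464
+ 0x6e63 = 0x22c8
One's complement: ~0x22c8
Checksum = 0xdd37


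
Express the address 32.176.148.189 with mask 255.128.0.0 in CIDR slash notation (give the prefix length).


Binary: 11111111.10000000.00000000.00000000
Count leading 1s
Prefix: /9


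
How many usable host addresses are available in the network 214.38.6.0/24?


Host bits = 32 - 24 = 8
Total addresses = 2^8 = 256
Usable = total - 2 (network and broadcast)
Usable hosts: 254


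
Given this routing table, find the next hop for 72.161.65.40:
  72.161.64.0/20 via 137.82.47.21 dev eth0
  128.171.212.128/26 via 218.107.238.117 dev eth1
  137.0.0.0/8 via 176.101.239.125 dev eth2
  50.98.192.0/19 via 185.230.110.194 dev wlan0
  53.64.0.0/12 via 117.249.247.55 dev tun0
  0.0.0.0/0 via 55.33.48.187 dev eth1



Longest prefix match for 72.161.65.40:
  /20 72.161.64.0: MATCH
  /26 128.171.212.128: no
  /8 137.0.0.0: no
  /19 50.98.192.0: no
  /12 53.64.0.0: no
  /0 0.0.0.0: MATCH
Selected: next-hop 137.82.47.21 via eth0 (matched /20)


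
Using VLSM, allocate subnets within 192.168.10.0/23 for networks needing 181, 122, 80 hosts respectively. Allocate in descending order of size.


181 hosts -> /24 (254 usable): 192.168.10.0/24
122 hosts -> /25 (126 usable): 192.168.11.0/25
80 hosts -> /25 (126 usable): 192.168.11.128/25
Allocation: 192.168.10.0/24 (181 hosts, 254 usable); 192.168.11.0/25 (122 hosts, 126 usable); 192.168.11.128/25 (80 hosts, 126 usable)


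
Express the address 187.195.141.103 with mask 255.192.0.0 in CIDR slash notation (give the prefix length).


Binary: 11111111.11000000.00000000.00000000
Count leading 1s
Prefix: /10


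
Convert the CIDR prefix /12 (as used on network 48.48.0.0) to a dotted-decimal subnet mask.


/12 means 12 network bits, 20 host bits
Binary: 11111111111100000000000000000000
Mask: 255.240.0.0


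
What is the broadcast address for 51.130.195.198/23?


Network: 51.130.194.0/23
Host bits = 9
Set all host bits to 1:
Broadcast: 51.130.195.255


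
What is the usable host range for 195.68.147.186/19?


Network: 195.68.128.0
Broadcast: 195.68.159.255
First usable = network + 1
Last usable = broadcast - 1
Range: 195.68.128.1 to 195.68.159.254


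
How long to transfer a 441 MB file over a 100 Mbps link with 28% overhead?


Effective throughput = 100 * (1 - 28/100) = 72 Mbps
File size in Mb = 441 * 8 = 3528 Mb
Time = 3528 / 72
Time = 49 seconds


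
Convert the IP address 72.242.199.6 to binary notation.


72 = 01001000
242 = 11110010
199 = 11000111
6 = 00000110
Binary: 01001000.11110010.11000111.00000110


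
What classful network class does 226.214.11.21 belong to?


First octet: 226
Binary: 11100010
1110xxxx -> Class D (224-239)
Class D (multicast), default mask N/A


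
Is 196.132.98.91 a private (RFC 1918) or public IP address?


RFC 1918 private ranges:
  10.0.0.0/8 (10.0.0.0 - 10.255.255.255)
  172.16.0.0/12 (172.16.0.0 - 172.31.255.255)
  192.168.0.0/16 (192.168.0.0 - 192.168.255.255)
Public (not in any RFC 1918 range)


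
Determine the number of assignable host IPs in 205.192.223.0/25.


Host bits = 32 - 25 = 7
Total addresses = 2^7 = 128
Usable = total - 2 (network and broadcast)
Usable hosts: 126


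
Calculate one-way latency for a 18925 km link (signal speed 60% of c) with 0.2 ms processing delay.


Speed = 0.6 * 3e5 km/s = 180000 km/s
Propagation delay = 18925 / 180000 = 0.1051 s = 105.1389 ms
Processing delay = 0.2 ms
Total one-way latency = 105.3389 ms


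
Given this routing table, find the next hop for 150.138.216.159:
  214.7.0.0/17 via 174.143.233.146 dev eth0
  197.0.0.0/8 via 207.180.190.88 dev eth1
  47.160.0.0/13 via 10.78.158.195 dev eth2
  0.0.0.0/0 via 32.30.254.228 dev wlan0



Longest prefix match for 150.138.216.159:
  /17 214.7.0.0: no
  /8 197.0.0.0: no
  /13 47.160.0.0: no
  /0 0.0.0.0: MATCH
Selected: next-hop 32.30.254.228 via wlan0 (matched /0)


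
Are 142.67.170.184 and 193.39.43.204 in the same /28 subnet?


Mask: 255.255.255.240
142.67.170.184 AND mask = 142.67.170.176
193.39.43.204 AND mask = 193.39.43.192
No, different subnets (142.67.170.176 vs 193.39.43.192)


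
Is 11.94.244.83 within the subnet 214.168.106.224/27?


Subnet network: 214.168.106.224
Test IP AND mask: 11.94.244.64
No, 11.94.244.83 is not in 214.168.106.224/27


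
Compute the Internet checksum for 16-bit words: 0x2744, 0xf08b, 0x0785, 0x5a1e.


Sum all words (with carry folding):
+ 0x2744 = 0x2744
+ 0xf08b = 0x17d0
+ 0x0785 = 0x1f55
+ 0x5a1e = 0x7973
One's complement: ~0x7973
Checksum = 0x868c


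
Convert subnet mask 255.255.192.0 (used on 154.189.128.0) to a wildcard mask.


Subnet mask: 255.255.192.0
Wildcard = 255.255.255.255 - subnet mask
255 - 255 = 0
255 - 255 = 0
255 - 192 = 63
255 - 0 = 255
Wildcard: 0.0.63.255


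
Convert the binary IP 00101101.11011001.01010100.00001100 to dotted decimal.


00101101 = 45
11011001 = 217
01010100 = 84
00001100 = 12
IP: 45.217.84.12


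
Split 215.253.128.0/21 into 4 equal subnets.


New prefix = 21 + 2 = 23
Each subnet has 512 addresses
  215.253.128.0/23
  215.253.130.0/23
  215.253.132.0/23
  215.253.134.0/23
Subnets: 215.253.128.0/23, 215.253.130.0/23, 215.253.132.0/23, 215.253.134.0/23


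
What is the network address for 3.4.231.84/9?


IP:   00000011.00000100.11100111.01010100
Mask: 11111111.10000000.00000000.00000000
AND operation:
Net:  00000011.00000000.00000000.00000000
Network: 3.0.0.0/9


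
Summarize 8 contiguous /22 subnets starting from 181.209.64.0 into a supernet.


Original prefix: /22
Number of subnets: 8 = 2^3
New prefix = 22 - 3 = 19
Supernet: 181.209.64.0/19


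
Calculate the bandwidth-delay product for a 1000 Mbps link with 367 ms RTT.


BDP = bandwidth * RTT
= 1000 Mbps * 367 ms
= 1000 * 1e6 * 367 / 1000 bits
= 367000000 bits
= 45875000 bytes
= 44799.8047 KB
BDP = 367000000 bits (45875000 bytes)


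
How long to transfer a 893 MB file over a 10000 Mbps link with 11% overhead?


Effective throughput = 10000 * (1 - 11/100) = 8900 Mbps
File size in Mb = 893 * 8 = 7144 Mb
Time = 7144 / 8900
Time = 0.8027 seconds


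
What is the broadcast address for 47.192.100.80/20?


Network: 47.192.96.0/20
Host bits = 12
Set all host bits to 1:
Broadcast: 47.192.111.255


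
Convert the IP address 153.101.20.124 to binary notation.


153 = 10011001
101 = 01100101
20 = 00010100
124 = 01111100
Binary: 10011001.01100101.00010100.01111100


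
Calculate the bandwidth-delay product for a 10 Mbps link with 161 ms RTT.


BDP = bandwidth * RTT
= 10 Mbps * 161 ms
= 10 * 1e6 * 161 / 1000 bits
= 1610000 bits
= 201250 bytes
= 196.5332 KB
BDP = 1610000 bits (201250 bytes)


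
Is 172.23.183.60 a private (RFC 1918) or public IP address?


RFC 1918 private ranges:
  10.0.0.0/8 (10.0.0.0 - 10.255.255.255)
  172.16.0.0/12 (172.16.0.0 - 172.31.255.255)
  192.168.0.0/16 (192.168.0.0 - 192.168.255.255)
Private (in 172.16.0.0/12)


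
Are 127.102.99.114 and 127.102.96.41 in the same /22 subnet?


Mask: 255.255.252.0
127.102.99.114 AND mask = 127.102.96.0
127.102.96.41 AND mask = 127.102.96.0
Yes, same subnet (127.102.96.0)


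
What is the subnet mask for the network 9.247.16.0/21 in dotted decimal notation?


/21 means 21 network bits, 11 host bits
Binary: 11111111111111111111100000000000
Mask: 255.255.248.0
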